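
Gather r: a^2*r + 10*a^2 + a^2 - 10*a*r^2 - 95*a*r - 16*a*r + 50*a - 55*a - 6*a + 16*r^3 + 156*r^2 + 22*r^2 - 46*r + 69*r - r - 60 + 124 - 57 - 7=11*a^2 - 11*a + 16*r^3 + r^2*(178 - 10*a) + r*(a^2 - 111*a + 22)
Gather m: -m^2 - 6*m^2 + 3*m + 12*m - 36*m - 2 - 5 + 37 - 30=-7*m^2 - 21*m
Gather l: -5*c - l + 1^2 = -5*c - l + 1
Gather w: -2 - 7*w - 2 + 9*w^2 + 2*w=9*w^2 - 5*w - 4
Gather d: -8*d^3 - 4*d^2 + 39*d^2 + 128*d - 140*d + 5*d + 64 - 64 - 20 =-8*d^3 + 35*d^2 - 7*d - 20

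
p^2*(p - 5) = p^3 - 5*p^2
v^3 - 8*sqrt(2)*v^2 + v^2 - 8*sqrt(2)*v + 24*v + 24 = (v + 1)*(v - 6*sqrt(2))*(v - 2*sqrt(2))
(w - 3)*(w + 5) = w^2 + 2*w - 15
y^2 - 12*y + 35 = (y - 7)*(y - 5)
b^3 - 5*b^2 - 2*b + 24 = (b - 4)*(b - 3)*(b + 2)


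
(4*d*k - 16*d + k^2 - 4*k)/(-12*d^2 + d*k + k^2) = (4 - k)/(3*d - k)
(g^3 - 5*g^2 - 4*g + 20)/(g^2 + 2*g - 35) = (g^2 - 4)/(g + 7)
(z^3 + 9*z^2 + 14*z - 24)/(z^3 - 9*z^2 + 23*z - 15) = (z^2 + 10*z + 24)/(z^2 - 8*z + 15)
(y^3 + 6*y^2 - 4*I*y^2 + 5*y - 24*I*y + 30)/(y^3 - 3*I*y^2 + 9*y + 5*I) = (y + 6)/(y + I)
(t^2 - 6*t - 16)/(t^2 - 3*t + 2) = (t^2 - 6*t - 16)/(t^2 - 3*t + 2)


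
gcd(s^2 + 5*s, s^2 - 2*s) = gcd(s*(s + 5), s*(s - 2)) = s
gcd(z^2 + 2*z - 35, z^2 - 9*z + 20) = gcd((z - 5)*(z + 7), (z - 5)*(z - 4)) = z - 5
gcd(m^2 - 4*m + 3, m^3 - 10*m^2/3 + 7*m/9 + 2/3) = m - 3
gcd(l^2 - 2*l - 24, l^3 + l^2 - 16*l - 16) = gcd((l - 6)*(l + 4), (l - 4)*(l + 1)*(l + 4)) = l + 4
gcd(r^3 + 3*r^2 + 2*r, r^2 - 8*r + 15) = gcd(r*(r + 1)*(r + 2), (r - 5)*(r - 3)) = 1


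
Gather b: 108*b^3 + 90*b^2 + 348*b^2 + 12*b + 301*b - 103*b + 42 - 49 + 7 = 108*b^3 + 438*b^2 + 210*b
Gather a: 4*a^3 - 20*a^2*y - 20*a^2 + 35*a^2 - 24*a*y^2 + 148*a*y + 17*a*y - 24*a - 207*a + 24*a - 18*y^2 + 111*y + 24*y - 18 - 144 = 4*a^3 + a^2*(15 - 20*y) + a*(-24*y^2 + 165*y - 207) - 18*y^2 + 135*y - 162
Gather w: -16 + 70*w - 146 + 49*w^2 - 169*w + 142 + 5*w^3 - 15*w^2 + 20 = 5*w^3 + 34*w^2 - 99*w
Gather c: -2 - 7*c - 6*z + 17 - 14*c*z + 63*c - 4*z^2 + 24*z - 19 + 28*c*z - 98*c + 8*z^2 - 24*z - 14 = c*(14*z - 42) + 4*z^2 - 6*z - 18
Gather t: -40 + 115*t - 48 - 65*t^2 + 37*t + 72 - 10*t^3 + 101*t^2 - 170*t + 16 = -10*t^3 + 36*t^2 - 18*t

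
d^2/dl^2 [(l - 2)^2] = 2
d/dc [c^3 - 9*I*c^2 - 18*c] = 3*c^2 - 18*I*c - 18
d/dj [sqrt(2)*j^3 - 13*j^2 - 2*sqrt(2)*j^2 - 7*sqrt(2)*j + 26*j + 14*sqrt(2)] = 3*sqrt(2)*j^2 - 26*j - 4*sqrt(2)*j - 7*sqrt(2) + 26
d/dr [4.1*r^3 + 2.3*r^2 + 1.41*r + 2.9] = 12.3*r^2 + 4.6*r + 1.41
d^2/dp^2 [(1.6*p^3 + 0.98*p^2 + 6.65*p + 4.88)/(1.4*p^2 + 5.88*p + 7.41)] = (-7.105427357601e-15*p^5 + 87.37456*p^3 + 414.66936*p^2 + 354.22812*p - 235.67586)/(2.744*p^6 + 34.5744*p^5 + 188.78328*p^4 + 569.292192*p^3 + 999.202932*p^2 + 968.578884*p + 406.869021)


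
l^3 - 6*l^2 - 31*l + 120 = (l - 8)*(l - 3)*(l + 5)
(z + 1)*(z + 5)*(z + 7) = z^3 + 13*z^2 + 47*z + 35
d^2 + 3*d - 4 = (d - 1)*(d + 4)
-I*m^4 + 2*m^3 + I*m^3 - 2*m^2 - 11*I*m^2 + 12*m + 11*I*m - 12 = (m - 3*I)*(m + I)*(m + 4*I)*(-I*m + I)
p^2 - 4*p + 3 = (p - 3)*(p - 1)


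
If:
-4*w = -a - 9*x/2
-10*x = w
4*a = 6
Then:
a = 3/2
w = 30/89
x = -3/89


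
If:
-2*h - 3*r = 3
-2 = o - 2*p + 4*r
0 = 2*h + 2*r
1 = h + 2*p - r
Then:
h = 3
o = 5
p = -5/2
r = -3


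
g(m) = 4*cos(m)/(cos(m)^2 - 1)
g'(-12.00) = 44.33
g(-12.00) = -11.72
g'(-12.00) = 44.33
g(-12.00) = -11.72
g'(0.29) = 328.16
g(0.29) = -46.88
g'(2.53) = 35.30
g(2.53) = 9.93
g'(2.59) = 47.96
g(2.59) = 12.41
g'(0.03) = 296296.31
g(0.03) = -4443.78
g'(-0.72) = -21.84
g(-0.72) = -6.92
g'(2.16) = 9.11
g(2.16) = 3.22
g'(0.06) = 37037.07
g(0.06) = -1110.44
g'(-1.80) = -4.55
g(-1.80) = 0.96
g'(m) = -4*sin(m)/(cos(m)^2 - 1) + 8*sin(m)*cos(m)^2/(cos(m)^2 - 1)^2 = 4*(cos(m)^2 + 1)/sin(m)^3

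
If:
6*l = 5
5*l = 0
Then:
No Solution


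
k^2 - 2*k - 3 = (k - 3)*(k + 1)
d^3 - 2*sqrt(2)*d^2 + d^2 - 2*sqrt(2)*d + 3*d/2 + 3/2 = (d + 1)*(d - 3*sqrt(2)/2)*(d - sqrt(2)/2)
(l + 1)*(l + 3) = l^2 + 4*l + 3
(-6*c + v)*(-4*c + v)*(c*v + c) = 24*c^3*v + 24*c^3 - 10*c^2*v^2 - 10*c^2*v + c*v^3 + c*v^2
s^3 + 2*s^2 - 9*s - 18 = (s - 3)*(s + 2)*(s + 3)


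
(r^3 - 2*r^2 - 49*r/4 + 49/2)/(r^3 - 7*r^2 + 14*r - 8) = (r^2 - 49/4)/(r^2 - 5*r + 4)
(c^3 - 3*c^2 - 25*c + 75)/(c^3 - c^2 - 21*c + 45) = (c - 5)/(c - 3)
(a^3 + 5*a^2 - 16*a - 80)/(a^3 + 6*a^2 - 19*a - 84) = (a^2 + 9*a + 20)/(a^2 + 10*a + 21)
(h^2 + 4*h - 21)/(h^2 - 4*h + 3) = (h + 7)/(h - 1)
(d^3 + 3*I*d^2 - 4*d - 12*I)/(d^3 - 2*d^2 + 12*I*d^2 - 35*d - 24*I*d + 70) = (d^2 + d*(2 + 3*I) + 6*I)/(d^2 + 12*I*d - 35)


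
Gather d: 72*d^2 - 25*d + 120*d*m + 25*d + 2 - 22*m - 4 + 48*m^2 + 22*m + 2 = 72*d^2 + 120*d*m + 48*m^2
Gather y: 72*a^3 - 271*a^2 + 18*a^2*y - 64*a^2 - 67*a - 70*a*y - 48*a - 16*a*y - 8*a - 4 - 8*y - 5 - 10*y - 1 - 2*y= 72*a^3 - 335*a^2 - 123*a + y*(18*a^2 - 86*a - 20) - 10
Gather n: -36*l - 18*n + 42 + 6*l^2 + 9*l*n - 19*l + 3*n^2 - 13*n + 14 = 6*l^2 - 55*l + 3*n^2 + n*(9*l - 31) + 56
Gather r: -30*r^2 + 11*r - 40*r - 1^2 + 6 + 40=-30*r^2 - 29*r + 45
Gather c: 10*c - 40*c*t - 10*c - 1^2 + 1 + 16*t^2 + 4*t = -40*c*t + 16*t^2 + 4*t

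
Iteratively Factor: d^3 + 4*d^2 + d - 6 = (d + 3)*(d^2 + d - 2) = (d + 2)*(d + 3)*(d - 1)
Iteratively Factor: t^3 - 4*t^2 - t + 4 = (t - 1)*(t^2 - 3*t - 4) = (t - 4)*(t - 1)*(t + 1)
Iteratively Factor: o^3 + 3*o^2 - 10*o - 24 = (o + 4)*(o^2 - o - 6) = (o - 3)*(o + 4)*(o + 2)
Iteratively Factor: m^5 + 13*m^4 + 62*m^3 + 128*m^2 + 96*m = (m)*(m^4 + 13*m^3 + 62*m^2 + 128*m + 96) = m*(m + 4)*(m^3 + 9*m^2 + 26*m + 24) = m*(m + 2)*(m + 4)*(m^2 + 7*m + 12) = m*(m + 2)*(m + 4)^2*(m + 3)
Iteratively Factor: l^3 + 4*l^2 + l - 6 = (l + 2)*(l^2 + 2*l - 3) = (l + 2)*(l + 3)*(l - 1)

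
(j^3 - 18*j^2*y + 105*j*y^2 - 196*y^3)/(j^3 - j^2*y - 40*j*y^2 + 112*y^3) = (-j^2 + 14*j*y - 49*y^2)/(-j^2 - 3*j*y + 28*y^2)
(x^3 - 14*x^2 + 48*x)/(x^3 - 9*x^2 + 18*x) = (x - 8)/(x - 3)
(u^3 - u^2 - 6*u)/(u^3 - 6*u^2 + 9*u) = (u + 2)/(u - 3)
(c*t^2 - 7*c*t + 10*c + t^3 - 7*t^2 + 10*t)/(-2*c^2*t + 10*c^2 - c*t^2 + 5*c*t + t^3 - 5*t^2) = (t - 2)/(-2*c + t)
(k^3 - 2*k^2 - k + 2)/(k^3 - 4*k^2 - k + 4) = (k - 2)/(k - 4)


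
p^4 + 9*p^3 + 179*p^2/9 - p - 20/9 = (p - 1/3)*(p + 1/3)*(p + 4)*(p + 5)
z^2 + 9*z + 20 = (z + 4)*(z + 5)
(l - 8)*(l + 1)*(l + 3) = l^3 - 4*l^2 - 29*l - 24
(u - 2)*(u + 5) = u^2 + 3*u - 10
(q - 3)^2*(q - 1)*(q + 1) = q^4 - 6*q^3 + 8*q^2 + 6*q - 9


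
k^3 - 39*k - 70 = (k - 7)*(k + 2)*(k + 5)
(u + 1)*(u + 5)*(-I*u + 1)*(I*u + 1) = u^4 + 6*u^3 + 6*u^2 + 6*u + 5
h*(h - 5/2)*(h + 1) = h^3 - 3*h^2/2 - 5*h/2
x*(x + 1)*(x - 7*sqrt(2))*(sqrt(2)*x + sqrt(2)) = sqrt(2)*x^4 - 14*x^3 + 2*sqrt(2)*x^3 - 28*x^2 + sqrt(2)*x^2 - 14*x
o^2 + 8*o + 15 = (o + 3)*(o + 5)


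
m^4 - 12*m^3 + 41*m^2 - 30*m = m*(m - 6)*(m - 5)*(m - 1)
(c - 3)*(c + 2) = c^2 - c - 6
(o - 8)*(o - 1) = o^2 - 9*o + 8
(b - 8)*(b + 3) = b^2 - 5*b - 24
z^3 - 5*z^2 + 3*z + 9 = (z - 3)^2*(z + 1)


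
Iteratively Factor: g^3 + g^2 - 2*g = (g + 2)*(g^2 - g) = (g - 1)*(g + 2)*(g)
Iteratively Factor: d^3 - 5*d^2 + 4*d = (d - 4)*(d^2 - d) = (d - 4)*(d - 1)*(d)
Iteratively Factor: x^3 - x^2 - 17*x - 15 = (x + 1)*(x^2 - 2*x - 15) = (x + 1)*(x + 3)*(x - 5)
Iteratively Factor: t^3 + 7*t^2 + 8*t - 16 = (t + 4)*(t^2 + 3*t - 4) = (t + 4)^2*(t - 1)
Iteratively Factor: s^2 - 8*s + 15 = (s - 3)*(s - 5)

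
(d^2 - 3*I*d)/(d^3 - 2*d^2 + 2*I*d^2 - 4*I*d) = (d - 3*I)/(d^2 + 2*d*(-1 + I) - 4*I)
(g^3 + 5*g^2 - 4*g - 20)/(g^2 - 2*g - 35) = (g^2 - 4)/(g - 7)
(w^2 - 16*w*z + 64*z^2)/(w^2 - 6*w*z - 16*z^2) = (w - 8*z)/(w + 2*z)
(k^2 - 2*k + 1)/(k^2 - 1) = (k - 1)/(k + 1)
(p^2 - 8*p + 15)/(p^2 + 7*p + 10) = (p^2 - 8*p + 15)/(p^2 + 7*p + 10)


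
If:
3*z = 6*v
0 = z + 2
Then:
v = -1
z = -2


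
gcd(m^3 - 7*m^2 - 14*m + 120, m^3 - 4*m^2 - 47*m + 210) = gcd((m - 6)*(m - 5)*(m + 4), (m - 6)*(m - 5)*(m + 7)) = m^2 - 11*m + 30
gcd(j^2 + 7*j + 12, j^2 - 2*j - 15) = j + 3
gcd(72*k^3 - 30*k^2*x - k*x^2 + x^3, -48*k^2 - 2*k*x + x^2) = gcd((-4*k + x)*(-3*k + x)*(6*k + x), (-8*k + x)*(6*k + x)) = 6*k + x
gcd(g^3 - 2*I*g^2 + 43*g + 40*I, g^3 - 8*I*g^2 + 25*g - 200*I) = g^2 - 3*I*g + 40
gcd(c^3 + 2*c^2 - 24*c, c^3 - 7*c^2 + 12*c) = c^2 - 4*c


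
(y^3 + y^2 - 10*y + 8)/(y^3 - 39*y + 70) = (y^2 + 3*y - 4)/(y^2 + 2*y - 35)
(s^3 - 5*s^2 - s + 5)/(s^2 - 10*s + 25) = (s^2 - 1)/(s - 5)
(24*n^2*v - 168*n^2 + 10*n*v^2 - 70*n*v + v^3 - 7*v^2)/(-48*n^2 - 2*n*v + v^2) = (4*n*v - 28*n + v^2 - 7*v)/(-8*n + v)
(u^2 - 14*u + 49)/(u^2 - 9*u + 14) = (u - 7)/(u - 2)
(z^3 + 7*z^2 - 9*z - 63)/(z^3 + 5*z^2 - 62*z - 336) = (z^2 - 9)/(z^2 - 2*z - 48)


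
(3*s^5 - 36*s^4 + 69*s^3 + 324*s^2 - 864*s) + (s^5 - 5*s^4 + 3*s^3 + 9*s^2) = 4*s^5 - 41*s^4 + 72*s^3 + 333*s^2 - 864*s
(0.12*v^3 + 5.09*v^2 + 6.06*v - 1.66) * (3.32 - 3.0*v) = -0.36*v^4 - 14.8716*v^3 - 1.2812*v^2 + 25.0992*v - 5.5112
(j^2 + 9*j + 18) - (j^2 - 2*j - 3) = 11*j + 21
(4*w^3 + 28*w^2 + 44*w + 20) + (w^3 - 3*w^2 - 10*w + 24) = 5*w^3 + 25*w^2 + 34*w + 44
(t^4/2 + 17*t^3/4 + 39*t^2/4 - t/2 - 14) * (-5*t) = -5*t^5/2 - 85*t^4/4 - 195*t^3/4 + 5*t^2/2 + 70*t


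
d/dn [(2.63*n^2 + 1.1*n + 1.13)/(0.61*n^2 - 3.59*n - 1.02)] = (-10.1127*n^2 - 6.7438*n + 2.9347)/(0.3721*n^4 - 4.3798*n^3 + 11.6437*n^2 + 7.3236*n + 1.0404)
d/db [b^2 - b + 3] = 2*b - 1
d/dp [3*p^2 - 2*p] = 6*p - 2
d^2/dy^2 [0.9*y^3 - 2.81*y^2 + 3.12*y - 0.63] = 5.4*y - 5.62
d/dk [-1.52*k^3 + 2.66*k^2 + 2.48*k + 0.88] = -4.56*k^2 + 5.32*k + 2.48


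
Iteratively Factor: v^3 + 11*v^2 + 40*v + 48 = (v + 4)*(v^2 + 7*v + 12) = (v + 4)^2*(v + 3)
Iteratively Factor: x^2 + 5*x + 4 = (x + 1)*(x + 4)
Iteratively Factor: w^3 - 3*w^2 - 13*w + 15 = (w - 5)*(w^2 + 2*w - 3) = (w - 5)*(w - 1)*(w + 3)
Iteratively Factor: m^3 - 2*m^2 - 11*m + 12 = (m - 1)*(m^2 - m - 12) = (m - 1)*(m + 3)*(m - 4)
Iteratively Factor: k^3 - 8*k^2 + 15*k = (k - 5)*(k^2 - 3*k) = (k - 5)*(k - 3)*(k)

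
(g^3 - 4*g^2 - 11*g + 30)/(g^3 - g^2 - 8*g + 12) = (g - 5)/(g - 2)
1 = 1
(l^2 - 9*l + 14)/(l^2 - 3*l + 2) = (l - 7)/(l - 1)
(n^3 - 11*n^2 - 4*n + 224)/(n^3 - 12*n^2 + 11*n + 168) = (n + 4)/(n + 3)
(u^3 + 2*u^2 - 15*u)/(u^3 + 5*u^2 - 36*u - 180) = u*(u - 3)/(u^2 - 36)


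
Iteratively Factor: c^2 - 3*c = (c)*(c - 3)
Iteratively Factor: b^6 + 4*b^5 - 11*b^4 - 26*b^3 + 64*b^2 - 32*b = (b + 4)*(b^5 - 11*b^3 + 18*b^2 - 8*b) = (b - 2)*(b + 4)*(b^4 + 2*b^3 - 7*b^2 + 4*b) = b*(b - 2)*(b + 4)*(b^3 + 2*b^2 - 7*b + 4) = b*(b - 2)*(b + 4)^2*(b^2 - 2*b + 1) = b*(b - 2)*(b - 1)*(b + 4)^2*(b - 1)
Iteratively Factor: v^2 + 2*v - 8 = (v - 2)*(v + 4)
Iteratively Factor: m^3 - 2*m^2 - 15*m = (m - 5)*(m^2 + 3*m) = m*(m - 5)*(m + 3)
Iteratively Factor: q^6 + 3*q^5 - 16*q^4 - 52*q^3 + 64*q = (q)*(q^5 + 3*q^4 - 16*q^3 - 52*q^2 + 64) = q*(q - 1)*(q^4 + 4*q^3 - 12*q^2 - 64*q - 64) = q*(q - 4)*(q - 1)*(q^3 + 8*q^2 + 20*q + 16) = q*(q - 4)*(q - 1)*(q + 4)*(q^2 + 4*q + 4) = q*(q - 4)*(q - 1)*(q + 2)*(q + 4)*(q + 2)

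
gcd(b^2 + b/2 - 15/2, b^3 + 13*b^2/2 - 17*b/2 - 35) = b - 5/2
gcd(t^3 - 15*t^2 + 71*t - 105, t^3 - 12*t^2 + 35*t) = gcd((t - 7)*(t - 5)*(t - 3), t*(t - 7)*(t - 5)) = t^2 - 12*t + 35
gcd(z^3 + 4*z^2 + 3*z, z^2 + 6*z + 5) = z + 1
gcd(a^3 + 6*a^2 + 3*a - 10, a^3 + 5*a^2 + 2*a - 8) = a^2 + a - 2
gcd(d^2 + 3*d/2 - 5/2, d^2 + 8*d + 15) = 1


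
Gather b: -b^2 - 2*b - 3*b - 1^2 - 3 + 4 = -b^2 - 5*b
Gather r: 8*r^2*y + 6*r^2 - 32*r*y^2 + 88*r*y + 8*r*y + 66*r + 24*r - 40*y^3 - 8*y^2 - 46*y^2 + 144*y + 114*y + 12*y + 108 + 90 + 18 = r^2*(8*y + 6) + r*(-32*y^2 + 96*y + 90) - 40*y^3 - 54*y^2 + 270*y + 216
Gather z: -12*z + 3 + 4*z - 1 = 2 - 8*z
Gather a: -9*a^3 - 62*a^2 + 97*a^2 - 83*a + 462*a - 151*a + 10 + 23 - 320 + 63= -9*a^3 + 35*a^2 + 228*a - 224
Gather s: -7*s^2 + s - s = -7*s^2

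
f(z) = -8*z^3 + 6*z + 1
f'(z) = 6 - 24*z^2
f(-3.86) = 437.94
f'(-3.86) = -351.59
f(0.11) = 1.65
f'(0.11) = 5.71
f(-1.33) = 11.84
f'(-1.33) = -36.45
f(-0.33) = -0.69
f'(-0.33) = 3.39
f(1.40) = -12.55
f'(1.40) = -41.04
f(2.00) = -51.00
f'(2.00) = -90.00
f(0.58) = 2.92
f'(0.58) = -2.07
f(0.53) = 2.99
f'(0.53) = -0.74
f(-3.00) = 199.00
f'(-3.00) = -210.00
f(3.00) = -197.00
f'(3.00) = -210.00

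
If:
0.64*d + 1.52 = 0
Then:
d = -2.38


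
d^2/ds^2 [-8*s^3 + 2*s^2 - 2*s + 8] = 4 - 48*s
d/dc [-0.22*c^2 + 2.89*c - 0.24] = 2.89 - 0.44*c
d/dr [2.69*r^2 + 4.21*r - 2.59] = 5.38*r + 4.21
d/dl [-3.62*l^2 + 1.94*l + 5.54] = 1.94 - 7.24*l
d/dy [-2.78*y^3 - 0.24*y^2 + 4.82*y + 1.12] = -8.34*y^2 - 0.48*y + 4.82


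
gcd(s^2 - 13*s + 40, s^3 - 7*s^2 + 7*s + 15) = s - 5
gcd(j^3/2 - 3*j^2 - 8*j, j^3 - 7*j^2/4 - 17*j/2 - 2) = j + 2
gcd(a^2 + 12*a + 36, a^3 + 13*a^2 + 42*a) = a + 6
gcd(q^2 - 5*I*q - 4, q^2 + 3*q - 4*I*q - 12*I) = q - 4*I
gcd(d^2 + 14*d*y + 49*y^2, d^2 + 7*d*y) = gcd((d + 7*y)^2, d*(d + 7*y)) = d + 7*y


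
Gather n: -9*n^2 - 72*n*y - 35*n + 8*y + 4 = -9*n^2 + n*(-72*y - 35) + 8*y + 4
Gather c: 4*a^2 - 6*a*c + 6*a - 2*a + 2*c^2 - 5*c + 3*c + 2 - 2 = 4*a^2 + 4*a + 2*c^2 + c*(-6*a - 2)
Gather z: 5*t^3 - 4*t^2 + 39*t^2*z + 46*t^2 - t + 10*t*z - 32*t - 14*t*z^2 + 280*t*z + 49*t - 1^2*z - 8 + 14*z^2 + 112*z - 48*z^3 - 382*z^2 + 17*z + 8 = 5*t^3 + 42*t^2 + 16*t - 48*z^3 + z^2*(-14*t - 368) + z*(39*t^2 + 290*t + 128)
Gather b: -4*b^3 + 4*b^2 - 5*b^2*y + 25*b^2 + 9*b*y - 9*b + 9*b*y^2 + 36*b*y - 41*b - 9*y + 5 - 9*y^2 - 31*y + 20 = -4*b^3 + b^2*(29 - 5*y) + b*(9*y^2 + 45*y - 50) - 9*y^2 - 40*y + 25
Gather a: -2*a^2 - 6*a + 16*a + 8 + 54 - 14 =-2*a^2 + 10*a + 48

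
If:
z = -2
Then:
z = -2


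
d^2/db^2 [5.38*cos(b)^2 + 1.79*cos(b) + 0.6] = -1.79*cos(b) - 10.76*cos(2*b)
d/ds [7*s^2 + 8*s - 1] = 14*s + 8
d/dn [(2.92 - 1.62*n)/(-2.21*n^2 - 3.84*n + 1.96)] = (-3.5802*n^2 + 12.9064*n + 8.0376)/(4.8841*n^4 + 16.9728*n^3 + 6.0824*n^2 - 15.0528*n + 3.8416)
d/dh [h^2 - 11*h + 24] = 2*h - 11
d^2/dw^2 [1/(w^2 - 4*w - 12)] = 2*(w^2 - 4*w - 4*(w - 2)^2 - 12)/(-w^2 + 4*w + 12)^3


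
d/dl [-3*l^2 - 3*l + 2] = -6*l - 3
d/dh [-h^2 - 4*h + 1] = -2*h - 4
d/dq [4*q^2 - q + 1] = 8*q - 1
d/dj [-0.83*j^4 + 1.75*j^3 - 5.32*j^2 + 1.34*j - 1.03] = -3.32*j^3 + 5.25*j^2 - 10.64*j + 1.34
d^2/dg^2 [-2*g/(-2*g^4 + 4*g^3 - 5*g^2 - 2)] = 4*g*(4*g^2*(4*g^2 - 6*g + 5)^2 + (-20*g^2 + 24*g - 15)*(2*g^4 - 4*g^3 + 5*g^2 + 2))/(2*g^4 - 4*g^3 + 5*g^2 + 2)^3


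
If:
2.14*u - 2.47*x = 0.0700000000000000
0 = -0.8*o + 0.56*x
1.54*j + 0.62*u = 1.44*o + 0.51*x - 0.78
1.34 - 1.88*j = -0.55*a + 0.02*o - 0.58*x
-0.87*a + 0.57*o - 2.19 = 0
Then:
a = 0.13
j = 2.49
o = 4.05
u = 6.71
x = 5.78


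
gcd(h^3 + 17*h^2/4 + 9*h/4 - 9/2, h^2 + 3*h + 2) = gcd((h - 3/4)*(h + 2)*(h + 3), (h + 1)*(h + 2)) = h + 2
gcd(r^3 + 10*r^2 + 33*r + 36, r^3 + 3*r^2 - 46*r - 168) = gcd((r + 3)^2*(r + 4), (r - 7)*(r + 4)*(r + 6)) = r + 4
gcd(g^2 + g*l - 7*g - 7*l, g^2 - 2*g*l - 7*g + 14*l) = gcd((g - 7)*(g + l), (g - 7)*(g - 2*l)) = g - 7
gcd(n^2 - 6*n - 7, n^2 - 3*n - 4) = n + 1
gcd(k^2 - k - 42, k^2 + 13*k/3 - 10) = k + 6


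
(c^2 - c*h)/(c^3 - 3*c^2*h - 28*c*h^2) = (-c + h)/(-c^2 + 3*c*h + 28*h^2)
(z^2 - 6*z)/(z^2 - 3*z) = (z - 6)/(z - 3)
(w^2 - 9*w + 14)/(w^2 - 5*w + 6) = (w - 7)/(w - 3)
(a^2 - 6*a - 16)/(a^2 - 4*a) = (a^2 - 6*a - 16)/(a*(a - 4))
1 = 1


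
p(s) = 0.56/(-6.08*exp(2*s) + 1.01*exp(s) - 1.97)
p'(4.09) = 0.00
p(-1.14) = -0.25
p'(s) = 0.56*(12.16*exp(2*s) - 1.01*exp(s))/(-6.08*exp(2*s) + 1.01*exp(s) - 1.97)^2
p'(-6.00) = 0.00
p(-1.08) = -0.24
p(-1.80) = -0.28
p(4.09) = -0.00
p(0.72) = -0.02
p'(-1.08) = 0.11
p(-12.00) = -0.28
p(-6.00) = -0.28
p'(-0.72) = 0.16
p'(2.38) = 0.00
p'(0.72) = 0.04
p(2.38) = -0.00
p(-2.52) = -0.29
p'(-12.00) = 0.00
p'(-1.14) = 0.10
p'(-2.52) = -0.00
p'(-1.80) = 0.02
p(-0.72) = -0.19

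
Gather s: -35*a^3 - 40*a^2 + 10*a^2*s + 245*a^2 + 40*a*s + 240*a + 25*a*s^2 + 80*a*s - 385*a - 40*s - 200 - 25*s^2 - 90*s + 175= -35*a^3 + 205*a^2 - 145*a + s^2*(25*a - 25) + s*(10*a^2 + 120*a - 130) - 25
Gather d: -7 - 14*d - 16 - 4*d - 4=-18*d - 27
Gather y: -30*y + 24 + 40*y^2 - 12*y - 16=40*y^2 - 42*y + 8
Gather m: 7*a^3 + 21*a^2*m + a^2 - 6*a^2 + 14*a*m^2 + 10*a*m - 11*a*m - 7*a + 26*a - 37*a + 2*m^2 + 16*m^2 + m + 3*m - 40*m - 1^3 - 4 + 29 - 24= 7*a^3 - 5*a^2 - 18*a + m^2*(14*a + 18) + m*(21*a^2 - a - 36)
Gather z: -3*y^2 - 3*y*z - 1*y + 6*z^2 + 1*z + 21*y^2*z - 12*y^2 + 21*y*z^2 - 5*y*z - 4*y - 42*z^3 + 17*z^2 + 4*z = -15*y^2 - 5*y - 42*z^3 + z^2*(21*y + 23) + z*(21*y^2 - 8*y + 5)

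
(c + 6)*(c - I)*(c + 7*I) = c^3 + 6*c^2 + 6*I*c^2 + 7*c + 36*I*c + 42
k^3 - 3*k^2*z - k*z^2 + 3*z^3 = (k - 3*z)*(k - z)*(k + z)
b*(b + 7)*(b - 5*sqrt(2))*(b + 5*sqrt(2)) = b^4 + 7*b^3 - 50*b^2 - 350*b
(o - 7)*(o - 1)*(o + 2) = o^3 - 6*o^2 - 9*o + 14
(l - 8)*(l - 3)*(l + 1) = l^3 - 10*l^2 + 13*l + 24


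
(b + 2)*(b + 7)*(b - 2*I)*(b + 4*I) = b^4 + 9*b^3 + 2*I*b^3 + 22*b^2 + 18*I*b^2 + 72*b + 28*I*b + 112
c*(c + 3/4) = c^2 + 3*c/4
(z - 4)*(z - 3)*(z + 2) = z^3 - 5*z^2 - 2*z + 24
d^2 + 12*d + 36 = (d + 6)^2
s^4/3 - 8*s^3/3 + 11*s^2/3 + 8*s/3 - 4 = (s/3 + 1/3)*(s - 6)*(s - 2)*(s - 1)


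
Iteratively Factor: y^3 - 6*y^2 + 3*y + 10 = (y - 2)*(y^2 - 4*y - 5) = (y - 5)*(y - 2)*(y + 1)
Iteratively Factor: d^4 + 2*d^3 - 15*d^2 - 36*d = (d - 4)*(d^3 + 6*d^2 + 9*d) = d*(d - 4)*(d^2 + 6*d + 9) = d*(d - 4)*(d + 3)*(d + 3)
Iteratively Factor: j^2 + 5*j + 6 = (j + 2)*(j + 3)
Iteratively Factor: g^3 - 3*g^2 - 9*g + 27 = (g - 3)*(g^2 - 9) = (g - 3)^2*(g + 3)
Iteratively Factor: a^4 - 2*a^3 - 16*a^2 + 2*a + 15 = (a + 3)*(a^3 - 5*a^2 - a + 5) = (a - 5)*(a + 3)*(a^2 - 1) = (a - 5)*(a - 1)*(a + 3)*(a + 1)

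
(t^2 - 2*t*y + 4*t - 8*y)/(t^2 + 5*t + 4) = (t - 2*y)/(t + 1)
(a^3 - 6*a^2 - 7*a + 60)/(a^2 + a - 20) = (a^2 - 2*a - 15)/(a + 5)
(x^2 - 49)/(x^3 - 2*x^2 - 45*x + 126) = (x - 7)/(x^2 - 9*x + 18)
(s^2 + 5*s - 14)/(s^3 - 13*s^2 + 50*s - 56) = (s + 7)/(s^2 - 11*s + 28)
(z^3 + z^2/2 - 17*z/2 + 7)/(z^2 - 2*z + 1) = (z^2 + 3*z/2 - 7)/(z - 1)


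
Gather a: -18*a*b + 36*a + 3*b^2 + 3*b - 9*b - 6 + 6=a*(36 - 18*b) + 3*b^2 - 6*b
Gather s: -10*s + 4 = 4 - 10*s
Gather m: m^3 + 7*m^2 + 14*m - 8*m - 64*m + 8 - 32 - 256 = m^3 + 7*m^2 - 58*m - 280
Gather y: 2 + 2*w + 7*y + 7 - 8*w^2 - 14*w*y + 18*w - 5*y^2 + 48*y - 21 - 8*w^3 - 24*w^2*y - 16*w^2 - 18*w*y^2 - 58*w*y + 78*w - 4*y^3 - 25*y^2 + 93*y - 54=-8*w^3 - 24*w^2 + 98*w - 4*y^3 + y^2*(-18*w - 30) + y*(-24*w^2 - 72*w + 148) - 66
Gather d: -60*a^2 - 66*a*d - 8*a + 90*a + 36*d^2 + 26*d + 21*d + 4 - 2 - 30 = -60*a^2 + 82*a + 36*d^2 + d*(47 - 66*a) - 28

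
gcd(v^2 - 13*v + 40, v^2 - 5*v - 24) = v - 8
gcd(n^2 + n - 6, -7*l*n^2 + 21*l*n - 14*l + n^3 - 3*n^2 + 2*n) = n - 2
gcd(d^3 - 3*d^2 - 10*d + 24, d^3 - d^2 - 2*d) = d - 2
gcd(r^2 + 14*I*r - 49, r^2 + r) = 1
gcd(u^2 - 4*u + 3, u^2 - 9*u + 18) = u - 3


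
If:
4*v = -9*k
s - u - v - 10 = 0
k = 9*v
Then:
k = 0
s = u + 10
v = 0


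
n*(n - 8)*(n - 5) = n^3 - 13*n^2 + 40*n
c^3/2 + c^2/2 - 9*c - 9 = (c/2 + 1/2)*(c - 3*sqrt(2))*(c + 3*sqrt(2))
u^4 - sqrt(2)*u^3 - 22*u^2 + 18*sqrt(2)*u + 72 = (u - 3*sqrt(2))*(u - 2*sqrt(2))*(u + sqrt(2))*(u + 3*sqrt(2))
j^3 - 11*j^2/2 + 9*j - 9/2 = (j - 3)*(j - 3/2)*(j - 1)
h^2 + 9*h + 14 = (h + 2)*(h + 7)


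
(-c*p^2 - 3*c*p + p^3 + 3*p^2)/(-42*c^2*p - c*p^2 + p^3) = (c*p + 3*c - p^2 - 3*p)/(42*c^2 + c*p - p^2)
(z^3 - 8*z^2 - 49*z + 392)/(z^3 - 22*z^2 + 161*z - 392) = (z + 7)/(z - 7)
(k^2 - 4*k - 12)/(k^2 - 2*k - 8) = (k - 6)/(k - 4)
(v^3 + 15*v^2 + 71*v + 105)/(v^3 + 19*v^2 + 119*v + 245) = (v + 3)/(v + 7)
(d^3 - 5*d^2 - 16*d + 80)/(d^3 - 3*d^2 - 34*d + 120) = (d + 4)/(d + 6)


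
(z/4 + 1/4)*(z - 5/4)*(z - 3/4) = z^3/4 - z^2/4 - 17*z/64 + 15/64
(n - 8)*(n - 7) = n^2 - 15*n + 56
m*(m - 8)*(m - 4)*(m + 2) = m^4 - 10*m^3 + 8*m^2 + 64*m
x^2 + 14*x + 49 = (x + 7)^2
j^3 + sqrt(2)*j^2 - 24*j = j*(j - 3*sqrt(2))*(j + 4*sqrt(2))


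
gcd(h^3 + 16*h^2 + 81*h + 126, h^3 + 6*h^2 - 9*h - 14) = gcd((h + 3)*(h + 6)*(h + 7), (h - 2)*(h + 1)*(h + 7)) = h + 7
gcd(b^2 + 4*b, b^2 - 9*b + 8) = 1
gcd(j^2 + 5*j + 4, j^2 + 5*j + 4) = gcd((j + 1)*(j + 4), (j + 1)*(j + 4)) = j^2 + 5*j + 4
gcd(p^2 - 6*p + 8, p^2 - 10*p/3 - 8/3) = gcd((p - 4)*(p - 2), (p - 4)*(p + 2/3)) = p - 4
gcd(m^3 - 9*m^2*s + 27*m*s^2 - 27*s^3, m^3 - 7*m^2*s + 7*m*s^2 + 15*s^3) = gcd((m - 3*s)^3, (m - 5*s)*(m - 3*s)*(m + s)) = -m + 3*s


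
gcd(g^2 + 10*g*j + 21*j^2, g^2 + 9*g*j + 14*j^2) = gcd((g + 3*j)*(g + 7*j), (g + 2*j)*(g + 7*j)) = g + 7*j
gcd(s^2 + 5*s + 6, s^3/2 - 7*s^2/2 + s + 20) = s + 2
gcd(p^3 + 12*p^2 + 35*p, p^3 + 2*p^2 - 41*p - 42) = p + 7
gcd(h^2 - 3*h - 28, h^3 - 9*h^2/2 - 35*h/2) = h - 7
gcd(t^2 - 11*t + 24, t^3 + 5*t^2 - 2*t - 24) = 1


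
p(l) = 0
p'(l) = 0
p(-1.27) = 0.00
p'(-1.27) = 0.00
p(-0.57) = 0.00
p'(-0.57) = 0.00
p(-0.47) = 0.00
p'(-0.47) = 0.00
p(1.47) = 0.00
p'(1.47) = 0.00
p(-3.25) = 0.00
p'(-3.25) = 0.00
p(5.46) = 0.00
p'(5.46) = 0.00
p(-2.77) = 0.00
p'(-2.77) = 0.00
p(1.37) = 0.00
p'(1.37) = 0.00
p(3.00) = 0.00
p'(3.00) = 0.00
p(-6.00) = 0.00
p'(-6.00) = 0.00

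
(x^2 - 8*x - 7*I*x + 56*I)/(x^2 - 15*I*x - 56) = (x - 8)/(x - 8*I)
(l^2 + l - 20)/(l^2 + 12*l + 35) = (l - 4)/(l + 7)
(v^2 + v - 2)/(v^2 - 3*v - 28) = (-v^2 - v + 2)/(-v^2 + 3*v + 28)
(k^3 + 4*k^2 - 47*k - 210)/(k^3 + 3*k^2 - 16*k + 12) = (k^2 - 2*k - 35)/(k^2 - 3*k + 2)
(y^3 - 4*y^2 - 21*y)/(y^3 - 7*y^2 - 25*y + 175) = y*(y + 3)/(y^2 - 25)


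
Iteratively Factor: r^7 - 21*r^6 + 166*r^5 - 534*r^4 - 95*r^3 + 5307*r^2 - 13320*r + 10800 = (r - 4)*(r^6 - 17*r^5 + 98*r^4 - 142*r^3 - 663*r^2 + 2655*r - 2700) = (r - 5)*(r - 4)*(r^5 - 12*r^4 + 38*r^3 + 48*r^2 - 423*r + 540) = (r - 5)*(r - 4)^2*(r^4 - 8*r^3 + 6*r^2 + 72*r - 135) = (r - 5)*(r - 4)^2*(r - 3)*(r^3 - 5*r^2 - 9*r + 45) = (r - 5)^2*(r - 4)^2*(r - 3)*(r^2 - 9) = (r - 5)^2*(r - 4)^2*(r - 3)*(r + 3)*(r - 3)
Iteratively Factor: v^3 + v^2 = (v)*(v^2 + v) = v*(v + 1)*(v)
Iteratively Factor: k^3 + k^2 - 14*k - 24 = (k - 4)*(k^2 + 5*k + 6) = (k - 4)*(k + 2)*(k + 3)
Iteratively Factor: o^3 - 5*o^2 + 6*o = (o - 3)*(o^2 - 2*o) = (o - 3)*(o - 2)*(o)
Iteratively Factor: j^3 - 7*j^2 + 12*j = (j)*(j^2 - 7*j + 12) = j*(j - 3)*(j - 4)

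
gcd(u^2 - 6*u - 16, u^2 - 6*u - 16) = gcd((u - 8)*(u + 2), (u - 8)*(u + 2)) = u^2 - 6*u - 16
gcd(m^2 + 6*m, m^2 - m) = m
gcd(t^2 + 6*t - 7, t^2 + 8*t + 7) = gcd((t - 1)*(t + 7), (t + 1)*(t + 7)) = t + 7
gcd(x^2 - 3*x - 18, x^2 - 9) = x + 3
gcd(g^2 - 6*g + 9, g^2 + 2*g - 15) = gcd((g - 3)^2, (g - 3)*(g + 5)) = g - 3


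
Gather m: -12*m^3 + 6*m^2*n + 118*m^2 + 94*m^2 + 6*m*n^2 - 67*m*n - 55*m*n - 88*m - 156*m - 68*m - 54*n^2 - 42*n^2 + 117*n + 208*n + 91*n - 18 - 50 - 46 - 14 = -12*m^3 + m^2*(6*n + 212) + m*(6*n^2 - 122*n - 312) - 96*n^2 + 416*n - 128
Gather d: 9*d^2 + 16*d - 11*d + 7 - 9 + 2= 9*d^2 + 5*d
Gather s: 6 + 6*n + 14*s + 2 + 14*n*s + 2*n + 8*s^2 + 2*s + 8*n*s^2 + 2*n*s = 8*n + s^2*(8*n + 8) + s*(16*n + 16) + 8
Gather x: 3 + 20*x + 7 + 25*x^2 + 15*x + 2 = 25*x^2 + 35*x + 12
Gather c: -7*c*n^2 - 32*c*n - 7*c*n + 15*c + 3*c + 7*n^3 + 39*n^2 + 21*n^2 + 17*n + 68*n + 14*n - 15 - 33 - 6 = c*(-7*n^2 - 39*n + 18) + 7*n^3 + 60*n^2 + 99*n - 54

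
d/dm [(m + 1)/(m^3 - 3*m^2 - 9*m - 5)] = 2*(2 - m)/(m^4 - 8*m^3 + 6*m^2 + 40*m + 25)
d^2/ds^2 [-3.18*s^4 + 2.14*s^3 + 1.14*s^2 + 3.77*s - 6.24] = -38.16*s^2 + 12.84*s + 2.28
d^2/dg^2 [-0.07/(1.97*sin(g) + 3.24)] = (0.271663*sin(g)^2 - 0.446796*sin(g) - 0.543326)/(1.97*sin(g) + 3.24)^3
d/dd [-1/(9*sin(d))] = cos(d)/(9*sin(d)^2)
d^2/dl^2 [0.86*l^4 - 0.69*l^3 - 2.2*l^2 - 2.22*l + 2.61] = 10.32*l^2 - 4.14*l - 4.4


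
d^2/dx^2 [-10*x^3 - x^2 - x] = -60*x - 2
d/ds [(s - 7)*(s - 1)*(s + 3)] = 3*s^2 - 10*s - 17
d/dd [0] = 0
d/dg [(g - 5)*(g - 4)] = 2*g - 9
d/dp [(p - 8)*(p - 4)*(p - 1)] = 3*p^2 - 26*p + 44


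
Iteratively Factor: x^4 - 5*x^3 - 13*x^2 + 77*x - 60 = (x - 3)*(x^3 - 2*x^2 - 19*x + 20) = (x - 3)*(x - 1)*(x^2 - x - 20) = (x - 3)*(x - 1)*(x + 4)*(x - 5)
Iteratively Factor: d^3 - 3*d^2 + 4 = (d - 2)*(d^2 - d - 2) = (d - 2)^2*(d + 1)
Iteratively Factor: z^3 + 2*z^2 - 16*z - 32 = (z - 4)*(z^2 + 6*z + 8) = (z - 4)*(z + 2)*(z + 4)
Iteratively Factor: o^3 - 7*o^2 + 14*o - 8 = (o - 4)*(o^2 - 3*o + 2) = (o - 4)*(o - 2)*(o - 1)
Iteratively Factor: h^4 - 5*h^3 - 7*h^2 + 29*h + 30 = (h + 1)*(h^3 - 6*h^2 - h + 30) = (h - 3)*(h + 1)*(h^2 - 3*h - 10) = (h - 3)*(h + 1)*(h + 2)*(h - 5)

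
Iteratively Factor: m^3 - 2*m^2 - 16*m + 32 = (m - 4)*(m^2 + 2*m - 8) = (m - 4)*(m - 2)*(m + 4)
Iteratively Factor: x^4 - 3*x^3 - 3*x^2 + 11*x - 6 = (x - 1)*(x^3 - 2*x^2 - 5*x + 6) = (x - 3)*(x - 1)*(x^2 + x - 2) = (x - 3)*(x - 1)^2*(x + 2)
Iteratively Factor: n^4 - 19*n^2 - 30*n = (n + 2)*(n^3 - 2*n^2 - 15*n) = (n + 2)*(n + 3)*(n^2 - 5*n) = (n - 5)*(n + 2)*(n + 3)*(n)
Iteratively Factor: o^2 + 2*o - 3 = (o - 1)*(o + 3)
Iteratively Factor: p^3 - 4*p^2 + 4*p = (p - 2)*(p^2 - 2*p) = p*(p - 2)*(p - 2)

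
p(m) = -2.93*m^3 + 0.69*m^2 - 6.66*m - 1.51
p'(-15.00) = -2005.11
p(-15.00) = 10142.39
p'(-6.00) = -331.38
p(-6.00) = 696.17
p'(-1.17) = -20.31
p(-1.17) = 11.92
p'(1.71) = -30.00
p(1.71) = -25.53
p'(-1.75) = -35.99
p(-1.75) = 27.96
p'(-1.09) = -18.61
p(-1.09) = 10.36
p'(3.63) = -117.48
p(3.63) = -156.74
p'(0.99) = -13.91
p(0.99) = -10.27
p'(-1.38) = -25.30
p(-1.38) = 16.70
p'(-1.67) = -33.48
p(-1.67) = 25.18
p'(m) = -8.79*m^2 + 1.38*m - 6.66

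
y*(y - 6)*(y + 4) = y^3 - 2*y^2 - 24*y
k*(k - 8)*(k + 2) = k^3 - 6*k^2 - 16*k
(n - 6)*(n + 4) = n^2 - 2*n - 24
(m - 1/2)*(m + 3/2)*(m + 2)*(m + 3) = m^4 + 6*m^3 + 41*m^2/4 + 9*m/4 - 9/2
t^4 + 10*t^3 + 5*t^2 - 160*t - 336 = (t - 4)*(t + 3)*(t + 4)*(t + 7)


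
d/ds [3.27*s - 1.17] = 3.27000000000000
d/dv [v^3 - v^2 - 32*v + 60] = 3*v^2 - 2*v - 32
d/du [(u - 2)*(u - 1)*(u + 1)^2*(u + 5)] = 5*u^4 + 16*u^3 - 24*u^2 - 28*u + 7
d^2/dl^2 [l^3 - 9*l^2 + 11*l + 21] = 6*l - 18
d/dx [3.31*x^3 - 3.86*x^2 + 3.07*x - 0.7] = 9.93*x^2 - 7.72*x + 3.07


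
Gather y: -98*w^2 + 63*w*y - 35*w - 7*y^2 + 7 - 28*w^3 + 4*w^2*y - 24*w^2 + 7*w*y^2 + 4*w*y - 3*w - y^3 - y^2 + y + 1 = -28*w^3 - 122*w^2 - 38*w - y^3 + y^2*(7*w - 8) + y*(4*w^2 + 67*w + 1) + 8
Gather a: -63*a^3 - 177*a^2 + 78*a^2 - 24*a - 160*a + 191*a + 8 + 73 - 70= -63*a^3 - 99*a^2 + 7*a + 11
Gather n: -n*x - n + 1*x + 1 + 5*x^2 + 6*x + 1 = n*(-x - 1) + 5*x^2 + 7*x + 2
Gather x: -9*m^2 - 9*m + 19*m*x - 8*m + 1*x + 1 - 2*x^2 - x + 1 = -9*m^2 + 19*m*x - 17*m - 2*x^2 + 2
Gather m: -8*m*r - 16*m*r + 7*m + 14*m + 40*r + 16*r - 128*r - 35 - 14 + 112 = m*(21 - 24*r) - 72*r + 63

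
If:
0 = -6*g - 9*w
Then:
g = -3*w/2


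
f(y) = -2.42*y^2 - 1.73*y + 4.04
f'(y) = -4.84*y - 1.73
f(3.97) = -40.97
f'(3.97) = -20.94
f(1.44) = -3.47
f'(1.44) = -8.70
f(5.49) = -78.40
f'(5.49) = -28.30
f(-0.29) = 4.34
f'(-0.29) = -0.33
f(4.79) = -59.77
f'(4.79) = -24.91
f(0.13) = 3.77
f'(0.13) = -2.36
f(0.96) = 0.15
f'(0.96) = -6.38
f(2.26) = -12.23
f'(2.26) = -12.67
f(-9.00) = -176.41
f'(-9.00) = 41.83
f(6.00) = -93.46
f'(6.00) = -30.77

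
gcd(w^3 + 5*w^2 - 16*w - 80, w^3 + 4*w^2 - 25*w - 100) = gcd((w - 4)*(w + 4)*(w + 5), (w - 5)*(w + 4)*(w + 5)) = w^2 + 9*w + 20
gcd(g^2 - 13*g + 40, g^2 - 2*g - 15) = g - 5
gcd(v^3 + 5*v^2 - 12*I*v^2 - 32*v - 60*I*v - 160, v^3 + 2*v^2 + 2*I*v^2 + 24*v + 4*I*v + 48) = v - 4*I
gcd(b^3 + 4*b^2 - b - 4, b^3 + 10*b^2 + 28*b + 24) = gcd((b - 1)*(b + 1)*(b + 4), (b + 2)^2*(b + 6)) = 1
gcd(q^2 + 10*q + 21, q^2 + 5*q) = 1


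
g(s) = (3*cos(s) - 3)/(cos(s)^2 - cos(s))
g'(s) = (2*sin(s)*cos(s) - sin(s))*(3*cos(s) - 3)/(cos(s)^2 - cos(s))^2 - 3*sin(s)/(cos(s)^2 - cos(s))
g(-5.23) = 6.06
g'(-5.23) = 10.65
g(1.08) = 6.36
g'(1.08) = 11.91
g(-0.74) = 4.06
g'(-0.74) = -3.71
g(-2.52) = -3.69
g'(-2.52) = -2.64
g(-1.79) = -13.80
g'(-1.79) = -61.93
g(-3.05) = -3.01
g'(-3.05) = -0.28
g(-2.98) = -3.04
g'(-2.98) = -0.50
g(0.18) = 3.05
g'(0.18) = 0.55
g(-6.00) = 3.12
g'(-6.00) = 0.91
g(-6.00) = 3.12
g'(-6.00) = 0.91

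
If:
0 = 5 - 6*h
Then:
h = 5/6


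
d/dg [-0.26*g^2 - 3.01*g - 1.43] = -0.52*g - 3.01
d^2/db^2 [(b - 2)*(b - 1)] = 2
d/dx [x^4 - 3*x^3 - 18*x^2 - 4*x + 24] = 4*x^3 - 9*x^2 - 36*x - 4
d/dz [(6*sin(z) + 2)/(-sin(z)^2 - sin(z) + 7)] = 2*(3*sin(z)^2 + 2*sin(z) + 22)*cos(z)/(sin(z)^2 + sin(z) - 7)^2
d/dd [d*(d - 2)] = 2*d - 2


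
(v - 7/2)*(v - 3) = v^2 - 13*v/2 + 21/2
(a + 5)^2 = a^2 + 10*a + 25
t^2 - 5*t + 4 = (t - 4)*(t - 1)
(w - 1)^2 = w^2 - 2*w + 1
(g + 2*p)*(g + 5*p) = g^2 + 7*g*p + 10*p^2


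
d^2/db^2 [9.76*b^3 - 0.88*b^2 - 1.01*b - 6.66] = 58.56*b - 1.76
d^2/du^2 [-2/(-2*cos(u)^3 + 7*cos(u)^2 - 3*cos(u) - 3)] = 16*(2*(6*cos(u)^2 - 14*cos(u) + 3)^2*sin(u)^2 + (9*cos(u) - 7*cos(2*u) + cos(3*u) - 1)*(18*cos(u)^3 - 28*cos(u)^2 - 9*cos(u) + 14)/2)/(9*cos(u) - 7*cos(2*u) + cos(3*u) - 1)^3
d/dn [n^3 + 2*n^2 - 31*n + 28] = 3*n^2 + 4*n - 31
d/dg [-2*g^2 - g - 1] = -4*g - 1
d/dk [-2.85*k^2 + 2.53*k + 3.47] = 2.53 - 5.7*k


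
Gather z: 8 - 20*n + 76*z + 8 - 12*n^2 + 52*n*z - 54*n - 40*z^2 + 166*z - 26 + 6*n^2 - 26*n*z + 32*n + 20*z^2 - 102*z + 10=-6*n^2 - 42*n - 20*z^2 + z*(26*n + 140)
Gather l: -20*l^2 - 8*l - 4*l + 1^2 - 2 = -20*l^2 - 12*l - 1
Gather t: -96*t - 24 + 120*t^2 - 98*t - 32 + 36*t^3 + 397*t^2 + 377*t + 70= 36*t^3 + 517*t^2 + 183*t + 14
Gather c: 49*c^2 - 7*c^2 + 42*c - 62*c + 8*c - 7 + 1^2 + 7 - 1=42*c^2 - 12*c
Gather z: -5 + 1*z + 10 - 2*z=5 - z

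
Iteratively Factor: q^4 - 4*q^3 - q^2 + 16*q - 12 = (q - 1)*(q^3 - 3*q^2 - 4*q + 12) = (q - 2)*(q - 1)*(q^2 - q - 6) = (q - 2)*(q - 1)*(q + 2)*(q - 3)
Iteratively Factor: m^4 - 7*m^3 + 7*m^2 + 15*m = (m - 3)*(m^3 - 4*m^2 - 5*m) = m*(m - 3)*(m^2 - 4*m - 5) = m*(m - 3)*(m + 1)*(m - 5)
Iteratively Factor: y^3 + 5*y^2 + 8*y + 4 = (y + 1)*(y^2 + 4*y + 4) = (y + 1)*(y + 2)*(y + 2)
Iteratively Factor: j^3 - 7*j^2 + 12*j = (j - 3)*(j^2 - 4*j) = (j - 4)*(j - 3)*(j)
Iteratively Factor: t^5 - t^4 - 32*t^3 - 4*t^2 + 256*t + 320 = (t + 2)*(t^4 - 3*t^3 - 26*t^2 + 48*t + 160) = (t + 2)^2*(t^3 - 5*t^2 - 16*t + 80) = (t - 5)*(t + 2)^2*(t^2 - 16) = (t - 5)*(t - 4)*(t + 2)^2*(t + 4)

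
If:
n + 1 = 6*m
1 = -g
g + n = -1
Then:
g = -1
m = 1/6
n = 0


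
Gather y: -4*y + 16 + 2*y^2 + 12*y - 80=2*y^2 + 8*y - 64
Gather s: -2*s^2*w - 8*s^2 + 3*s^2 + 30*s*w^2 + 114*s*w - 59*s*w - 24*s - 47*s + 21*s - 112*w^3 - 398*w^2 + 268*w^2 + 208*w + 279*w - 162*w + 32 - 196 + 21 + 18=s^2*(-2*w - 5) + s*(30*w^2 + 55*w - 50) - 112*w^3 - 130*w^2 + 325*w - 125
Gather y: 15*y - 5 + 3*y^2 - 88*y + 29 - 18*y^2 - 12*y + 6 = -15*y^2 - 85*y + 30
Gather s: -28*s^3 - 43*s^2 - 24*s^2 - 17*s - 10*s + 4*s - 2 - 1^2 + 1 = -28*s^3 - 67*s^2 - 23*s - 2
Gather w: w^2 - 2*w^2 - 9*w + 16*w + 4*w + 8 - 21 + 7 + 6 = -w^2 + 11*w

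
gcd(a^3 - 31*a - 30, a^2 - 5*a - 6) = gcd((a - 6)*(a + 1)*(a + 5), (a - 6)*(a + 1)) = a^2 - 5*a - 6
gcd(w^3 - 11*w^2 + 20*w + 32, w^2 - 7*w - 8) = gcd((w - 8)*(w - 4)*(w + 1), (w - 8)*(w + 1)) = w^2 - 7*w - 8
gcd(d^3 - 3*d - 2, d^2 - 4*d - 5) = d + 1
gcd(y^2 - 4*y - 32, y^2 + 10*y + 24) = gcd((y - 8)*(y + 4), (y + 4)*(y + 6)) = y + 4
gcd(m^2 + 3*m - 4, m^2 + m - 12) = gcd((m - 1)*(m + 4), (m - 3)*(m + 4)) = m + 4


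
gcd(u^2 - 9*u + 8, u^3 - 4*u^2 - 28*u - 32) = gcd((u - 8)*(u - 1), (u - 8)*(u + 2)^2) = u - 8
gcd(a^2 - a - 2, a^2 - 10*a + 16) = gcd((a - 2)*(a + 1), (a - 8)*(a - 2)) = a - 2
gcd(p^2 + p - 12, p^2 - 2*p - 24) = p + 4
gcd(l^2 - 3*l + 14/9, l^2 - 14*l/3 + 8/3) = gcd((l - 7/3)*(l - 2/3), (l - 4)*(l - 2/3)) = l - 2/3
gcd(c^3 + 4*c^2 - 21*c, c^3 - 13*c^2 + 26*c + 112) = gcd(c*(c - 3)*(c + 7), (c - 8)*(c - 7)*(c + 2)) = 1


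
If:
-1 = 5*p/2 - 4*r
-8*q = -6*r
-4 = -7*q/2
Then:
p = 214/105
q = 8/7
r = 32/21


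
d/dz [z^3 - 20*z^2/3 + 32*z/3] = 3*z^2 - 40*z/3 + 32/3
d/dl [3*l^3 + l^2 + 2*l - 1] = 9*l^2 + 2*l + 2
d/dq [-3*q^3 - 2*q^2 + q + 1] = -9*q^2 - 4*q + 1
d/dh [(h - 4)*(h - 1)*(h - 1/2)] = 3*h^2 - 11*h + 13/2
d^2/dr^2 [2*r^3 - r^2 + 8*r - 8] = 12*r - 2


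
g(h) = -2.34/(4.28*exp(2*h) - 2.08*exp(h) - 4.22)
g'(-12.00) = 0.00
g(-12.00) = 0.55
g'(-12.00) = 0.00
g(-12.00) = 0.55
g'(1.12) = 0.20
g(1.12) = -0.08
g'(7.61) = 0.00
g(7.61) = -0.00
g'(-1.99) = -0.01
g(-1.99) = 0.53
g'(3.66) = 0.00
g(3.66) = -0.00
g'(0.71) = 0.85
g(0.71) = -0.25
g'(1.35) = 0.11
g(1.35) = -0.05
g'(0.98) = 0.30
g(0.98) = -0.11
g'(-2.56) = -0.01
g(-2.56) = 0.54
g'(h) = -2.34*(-8.56*exp(2*h) + 2.08*exp(h))/(4.28*exp(2*h) - 2.08*exp(h) - 4.22)^2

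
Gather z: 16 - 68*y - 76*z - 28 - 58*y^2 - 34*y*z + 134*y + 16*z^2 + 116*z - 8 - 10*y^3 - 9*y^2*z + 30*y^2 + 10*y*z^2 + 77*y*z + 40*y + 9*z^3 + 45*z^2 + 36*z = -10*y^3 - 28*y^2 + 106*y + 9*z^3 + z^2*(10*y + 61) + z*(-9*y^2 + 43*y + 76) - 20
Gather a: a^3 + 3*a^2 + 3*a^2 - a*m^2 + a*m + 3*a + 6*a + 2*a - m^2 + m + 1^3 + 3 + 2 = a^3 + 6*a^2 + a*(-m^2 + m + 11) - m^2 + m + 6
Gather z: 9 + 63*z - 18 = 63*z - 9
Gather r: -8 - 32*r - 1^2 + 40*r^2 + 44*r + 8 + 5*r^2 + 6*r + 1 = 45*r^2 + 18*r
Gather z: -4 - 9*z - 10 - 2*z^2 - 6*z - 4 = -2*z^2 - 15*z - 18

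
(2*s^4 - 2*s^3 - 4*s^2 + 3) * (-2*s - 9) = -4*s^5 - 14*s^4 + 26*s^3 + 36*s^2 - 6*s - 27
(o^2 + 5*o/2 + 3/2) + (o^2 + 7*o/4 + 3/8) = 2*o^2 + 17*o/4 + 15/8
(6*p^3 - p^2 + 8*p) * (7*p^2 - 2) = 42*p^5 - 7*p^4 + 44*p^3 + 2*p^2 - 16*p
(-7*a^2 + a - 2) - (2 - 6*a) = -7*a^2 + 7*a - 4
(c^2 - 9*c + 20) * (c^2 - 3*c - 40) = c^4 - 12*c^3 + 7*c^2 + 300*c - 800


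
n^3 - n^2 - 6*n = n*(n - 3)*(n + 2)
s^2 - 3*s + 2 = (s - 2)*(s - 1)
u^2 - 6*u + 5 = (u - 5)*(u - 1)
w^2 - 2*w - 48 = (w - 8)*(w + 6)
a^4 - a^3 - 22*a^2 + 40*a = a*(a - 4)*(a - 2)*(a + 5)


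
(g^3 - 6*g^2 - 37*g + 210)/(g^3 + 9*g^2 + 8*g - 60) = (g^2 - 12*g + 35)/(g^2 + 3*g - 10)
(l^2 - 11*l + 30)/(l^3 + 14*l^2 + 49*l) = (l^2 - 11*l + 30)/(l*(l^2 + 14*l + 49))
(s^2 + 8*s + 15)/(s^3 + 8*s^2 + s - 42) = (s + 5)/(s^2 + 5*s - 14)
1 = 1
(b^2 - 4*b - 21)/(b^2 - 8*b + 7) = (b + 3)/(b - 1)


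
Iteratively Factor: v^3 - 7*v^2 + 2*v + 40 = (v - 5)*(v^2 - 2*v - 8) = (v - 5)*(v + 2)*(v - 4)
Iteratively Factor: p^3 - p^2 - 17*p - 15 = (p - 5)*(p^2 + 4*p + 3) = (p - 5)*(p + 1)*(p + 3)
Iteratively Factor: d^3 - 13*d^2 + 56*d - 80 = (d - 4)*(d^2 - 9*d + 20) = (d - 4)^2*(d - 5)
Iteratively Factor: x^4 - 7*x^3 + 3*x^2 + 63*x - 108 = (x - 3)*(x^3 - 4*x^2 - 9*x + 36) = (x - 3)*(x + 3)*(x^2 - 7*x + 12) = (x - 3)^2*(x + 3)*(x - 4)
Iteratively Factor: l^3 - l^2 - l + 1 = (l - 1)*(l^2 - 1) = (l - 1)*(l + 1)*(l - 1)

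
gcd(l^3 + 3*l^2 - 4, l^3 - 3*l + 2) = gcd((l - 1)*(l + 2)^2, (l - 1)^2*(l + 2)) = l^2 + l - 2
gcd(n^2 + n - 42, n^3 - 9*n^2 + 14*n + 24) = n - 6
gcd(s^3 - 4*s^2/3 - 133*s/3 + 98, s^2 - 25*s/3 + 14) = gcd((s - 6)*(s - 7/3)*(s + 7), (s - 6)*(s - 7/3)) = s^2 - 25*s/3 + 14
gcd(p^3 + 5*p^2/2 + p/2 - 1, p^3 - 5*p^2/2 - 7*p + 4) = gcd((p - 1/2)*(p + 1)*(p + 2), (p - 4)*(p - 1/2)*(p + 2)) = p^2 + 3*p/2 - 1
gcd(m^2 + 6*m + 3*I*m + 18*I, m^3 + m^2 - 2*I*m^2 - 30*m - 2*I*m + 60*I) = m + 6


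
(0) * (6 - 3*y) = 0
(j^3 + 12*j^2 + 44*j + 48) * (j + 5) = j^4 + 17*j^3 + 104*j^2 + 268*j + 240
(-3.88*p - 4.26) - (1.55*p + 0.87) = -5.43*p - 5.13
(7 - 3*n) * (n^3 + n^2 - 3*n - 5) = -3*n^4 + 4*n^3 + 16*n^2 - 6*n - 35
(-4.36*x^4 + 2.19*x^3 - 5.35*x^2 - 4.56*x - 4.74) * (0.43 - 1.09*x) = 4.7524*x^5 - 4.2619*x^4 + 6.7732*x^3 + 2.6699*x^2 + 3.2058*x - 2.0382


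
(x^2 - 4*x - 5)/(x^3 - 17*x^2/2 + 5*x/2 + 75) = 2*(x + 1)/(2*x^2 - 7*x - 30)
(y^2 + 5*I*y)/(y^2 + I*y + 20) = y/(y - 4*I)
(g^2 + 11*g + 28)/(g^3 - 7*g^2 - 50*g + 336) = (g + 4)/(g^2 - 14*g + 48)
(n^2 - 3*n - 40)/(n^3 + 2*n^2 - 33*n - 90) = (n - 8)/(n^2 - 3*n - 18)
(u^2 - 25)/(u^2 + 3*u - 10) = (u - 5)/(u - 2)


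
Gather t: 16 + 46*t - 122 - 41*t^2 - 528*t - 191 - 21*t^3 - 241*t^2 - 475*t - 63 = -21*t^3 - 282*t^2 - 957*t - 360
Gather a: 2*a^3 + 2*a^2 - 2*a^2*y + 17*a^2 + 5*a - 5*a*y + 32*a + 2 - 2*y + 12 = 2*a^3 + a^2*(19 - 2*y) + a*(37 - 5*y) - 2*y + 14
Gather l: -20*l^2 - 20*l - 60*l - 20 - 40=-20*l^2 - 80*l - 60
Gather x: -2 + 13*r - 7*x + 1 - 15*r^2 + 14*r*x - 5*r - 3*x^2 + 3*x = -15*r^2 + 8*r - 3*x^2 + x*(14*r - 4) - 1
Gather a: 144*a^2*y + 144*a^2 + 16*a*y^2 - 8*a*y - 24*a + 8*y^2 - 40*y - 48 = a^2*(144*y + 144) + a*(16*y^2 - 8*y - 24) + 8*y^2 - 40*y - 48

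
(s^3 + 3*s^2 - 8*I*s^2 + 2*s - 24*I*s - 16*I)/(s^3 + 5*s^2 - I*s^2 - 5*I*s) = (s^3 + s^2*(3 - 8*I) + 2*s*(1 - 12*I) - 16*I)/(s*(s^2 + s*(5 - I) - 5*I))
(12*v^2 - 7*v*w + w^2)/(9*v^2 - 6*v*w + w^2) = (4*v - w)/(3*v - w)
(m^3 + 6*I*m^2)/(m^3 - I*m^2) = (m + 6*I)/(m - I)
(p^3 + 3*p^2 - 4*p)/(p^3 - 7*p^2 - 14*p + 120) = p*(p - 1)/(p^2 - 11*p + 30)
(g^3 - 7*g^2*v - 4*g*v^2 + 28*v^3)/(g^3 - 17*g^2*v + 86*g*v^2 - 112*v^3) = (-g - 2*v)/(-g + 8*v)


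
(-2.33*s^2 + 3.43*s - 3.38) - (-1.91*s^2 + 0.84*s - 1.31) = -0.42*s^2 + 2.59*s - 2.07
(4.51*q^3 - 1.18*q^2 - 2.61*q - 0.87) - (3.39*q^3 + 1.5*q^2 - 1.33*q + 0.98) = 1.12*q^3 - 2.68*q^2 - 1.28*q - 1.85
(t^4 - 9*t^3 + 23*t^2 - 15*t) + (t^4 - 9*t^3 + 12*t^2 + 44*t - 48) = 2*t^4 - 18*t^3 + 35*t^2 + 29*t - 48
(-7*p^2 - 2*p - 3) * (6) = -42*p^2 - 12*p - 18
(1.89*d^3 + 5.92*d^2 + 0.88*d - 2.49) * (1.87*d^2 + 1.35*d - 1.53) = 3.5343*d^5 + 13.6219*d^4 + 6.7459*d^3 - 12.5259*d^2 - 4.7079*d + 3.8097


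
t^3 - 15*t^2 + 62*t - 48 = (t - 8)*(t - 6)*(t - 1)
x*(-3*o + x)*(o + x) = -3*o^2*x - 2*o*x^2 + x^3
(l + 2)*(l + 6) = l^2 + 8*l + 12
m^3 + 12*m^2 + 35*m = m*(m + 5)*(m + 7)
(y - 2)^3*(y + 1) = y^4 - 5*y^3 + 6*y^2 + 4*y - 8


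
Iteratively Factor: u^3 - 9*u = (u)*(u^2 - 9) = u*(u - 3)*(u + 3)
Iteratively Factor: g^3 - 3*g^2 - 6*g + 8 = (g - 1)*(g^2 - 2*g - 8) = (g - 4)*(g - 1)*(g + 2)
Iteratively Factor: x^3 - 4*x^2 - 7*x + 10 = (x - 5)*(x^2 + x - 2) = (x - 5)*(x + 2)*(x - 1)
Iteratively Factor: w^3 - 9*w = (w + 3)*(w^2 - 3*w) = w*(w + 3)*(w - 3)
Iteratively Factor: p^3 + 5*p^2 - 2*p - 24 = (p + 4)*(p^2 + p - 6) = (p + 3)*(p + 4)*(p - 2)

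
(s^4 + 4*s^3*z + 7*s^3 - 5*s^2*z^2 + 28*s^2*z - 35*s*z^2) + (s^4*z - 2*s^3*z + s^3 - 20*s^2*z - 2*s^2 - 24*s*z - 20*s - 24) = s^4*z + s^4 + 2*s^3*z + 8*s^3 - 5*s^2*z^2 + 8*s^2*z - 2*s^2 - 35*s*z^2 - 24*s*z - 20*s - 24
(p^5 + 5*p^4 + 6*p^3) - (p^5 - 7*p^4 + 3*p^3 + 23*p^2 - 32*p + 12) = 12*p^4 + 3*p^3 - 23*p^2 + 32*p - 12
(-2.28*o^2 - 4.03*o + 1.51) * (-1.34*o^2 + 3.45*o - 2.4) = 3.0552*o^4 - 2.4658*o^3 - 10.4549*o^2 + 14.8815*o - 3.624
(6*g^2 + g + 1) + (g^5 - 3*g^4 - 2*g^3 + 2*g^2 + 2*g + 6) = g^5 - 3*g^4 - 2*g^3 + 8*g^2 + 3*g + 7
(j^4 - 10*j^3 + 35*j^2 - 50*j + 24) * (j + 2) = j^5 - 8*j^4 + 15*j^3 + 20*j^2 - 76*j + 48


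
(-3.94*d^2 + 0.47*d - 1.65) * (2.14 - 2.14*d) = 8.4316*d^3 - 9.4374*d^2 + 4.5368*d - 3.531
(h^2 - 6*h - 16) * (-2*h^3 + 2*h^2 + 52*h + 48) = -2*h^5 + 14*h^4 + 72*h^3 - 296*h^2 - 1120*h - 768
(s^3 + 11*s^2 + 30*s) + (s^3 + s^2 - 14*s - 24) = 2*s^3 + 12*s^2 + 16*s - 24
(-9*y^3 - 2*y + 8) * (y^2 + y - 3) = -9*y^5 - 9*y^4 + 25*y^3 + 6*y^2 + 14*y - 24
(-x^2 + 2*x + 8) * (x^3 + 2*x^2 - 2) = -x^5 + 12*x^3 + 18*x^2 - 4*x - 16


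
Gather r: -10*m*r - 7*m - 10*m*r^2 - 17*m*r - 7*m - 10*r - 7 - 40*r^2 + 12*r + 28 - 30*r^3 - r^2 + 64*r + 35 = -14*m - 30*r^3 + r^2*(-10*m - 41) + r*(66 - 27*m) + 56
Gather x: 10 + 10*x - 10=10*x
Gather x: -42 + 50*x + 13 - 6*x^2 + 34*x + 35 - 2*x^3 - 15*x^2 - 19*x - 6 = -2*x^3 - 21*x^2 + 65*x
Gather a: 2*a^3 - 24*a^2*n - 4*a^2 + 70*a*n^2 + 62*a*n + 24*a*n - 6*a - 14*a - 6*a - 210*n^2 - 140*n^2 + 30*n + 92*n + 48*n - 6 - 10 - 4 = 2*a^3 + a^2*(-24*n - 4) + a*(70*n^2 + 86*n - 26) - 350*n^2 + 170*n - 20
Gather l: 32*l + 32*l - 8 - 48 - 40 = 64*l - 96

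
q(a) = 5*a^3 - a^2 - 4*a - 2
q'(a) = 15*a^2 - 2*a - 4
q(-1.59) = -18.27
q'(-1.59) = 37.10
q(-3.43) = -201.81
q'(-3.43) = 179.33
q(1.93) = 22.50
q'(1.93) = 48.01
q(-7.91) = -2507.50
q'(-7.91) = 950.34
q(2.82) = 90.90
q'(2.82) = 109.65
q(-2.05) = -41.08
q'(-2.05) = 63.14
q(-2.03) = -39.83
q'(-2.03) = 61.87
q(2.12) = 32.67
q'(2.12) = 59.18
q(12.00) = 8446.00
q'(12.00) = 2132.00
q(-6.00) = -1094.00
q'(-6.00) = 548.00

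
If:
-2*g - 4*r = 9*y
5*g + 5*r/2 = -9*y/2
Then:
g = 3*y/10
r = -12*y/5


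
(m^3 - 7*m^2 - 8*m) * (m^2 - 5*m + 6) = m^5 - 12*m^4 + 33*m^3 - 2*m^2 - 48*m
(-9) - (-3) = -6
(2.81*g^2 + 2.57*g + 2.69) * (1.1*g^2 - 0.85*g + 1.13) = 3.091*g^4 + 0.4385*g^3 + 3.9498*g^2 + 0.6176*g + 3.0397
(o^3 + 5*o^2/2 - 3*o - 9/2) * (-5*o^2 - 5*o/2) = -5*o^5 - 15*o^4 + 35*o^3/4 + 30*o^2 + 45*o/4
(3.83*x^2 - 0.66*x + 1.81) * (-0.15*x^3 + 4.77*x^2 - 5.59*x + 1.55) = -0.5745*x^5 + 18.3681*x^4 - 24.8294*x^3 + 18.2596*x^2 - 11.1409*x + 2.8055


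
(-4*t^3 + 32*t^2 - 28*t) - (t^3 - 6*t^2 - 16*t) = -5*t^3 + 38*t^2 - 12*t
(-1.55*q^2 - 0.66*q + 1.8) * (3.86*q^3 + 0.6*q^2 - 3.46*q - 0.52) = -5.983*q^5 - 3.4776*q^4 + 11.915*q^3 + 4.1696*q^2 - 5.8848*q - 0.936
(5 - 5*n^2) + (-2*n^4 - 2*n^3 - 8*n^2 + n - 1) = -2*n^4 - 2*n^3 - 13*n^2 + n + 4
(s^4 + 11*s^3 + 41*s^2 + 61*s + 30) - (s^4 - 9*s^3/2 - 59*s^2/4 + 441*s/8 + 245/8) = 31*s^3/2 + 223*s^2/4 + 47*s/8 - 5/8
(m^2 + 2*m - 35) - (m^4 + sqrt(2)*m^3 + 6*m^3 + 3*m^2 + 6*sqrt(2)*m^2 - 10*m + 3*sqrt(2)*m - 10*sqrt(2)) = -m^4 - 6*m^3 - sqrt(2)*m^3 - 6*sqrt(2)*m^2 - 2*m^2 - 3*sqrt(2)*m + 12*m - 35 + 10*sqrt(2)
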